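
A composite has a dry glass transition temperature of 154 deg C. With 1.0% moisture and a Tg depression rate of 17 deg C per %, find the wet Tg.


Tg_wet = Tg_dry - k*moisture = 154 - 17*1.0 = 137.0 deg C

137.0 deg C


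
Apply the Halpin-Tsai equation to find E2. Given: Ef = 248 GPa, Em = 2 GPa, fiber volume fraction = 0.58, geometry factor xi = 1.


eta = (Ef/Em - 1)/(Ef/Em + xi) = (124.0 - 1)/(124.0 + 1) = 0.984
E2 = Em*(1+xi*eta*Vf)/(1-eta*Vf) = 7.32 GPa

7.32 GPa


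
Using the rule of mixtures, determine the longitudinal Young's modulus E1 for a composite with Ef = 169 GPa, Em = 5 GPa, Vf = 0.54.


E1 = Ef*Vf + Em*(1-Vf) = 169*0.54 + 5*0.46 = 93.56 GPa

93.56 GPa


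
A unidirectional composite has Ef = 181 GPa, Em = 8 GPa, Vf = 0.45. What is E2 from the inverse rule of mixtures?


1/E2 = Vf/Ef + (1-Vf)/Em = 0.45/181 + 0.55/8
E2 = 14.04 GPa

14.04 GPa


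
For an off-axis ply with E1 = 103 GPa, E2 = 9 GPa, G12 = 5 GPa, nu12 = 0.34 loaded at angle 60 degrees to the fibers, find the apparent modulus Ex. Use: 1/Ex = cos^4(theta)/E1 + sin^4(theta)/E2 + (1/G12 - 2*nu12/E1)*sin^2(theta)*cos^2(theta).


cos^4(60) = 0.0625, sin^4(60) = 0.5625, sin^2(60)*cos^2(60) = 0.1875
1/G12 - 2*nu12/E1 = 1/5 - 2*0.34/103 = 0.193398 GPa^-1
1/Ex = 0.0625/103 + 0.5625/9 + 0.193398*0.1875 = 0.0993689 GPa^-1
Ex = 10.06 GPa

10.06 GPa


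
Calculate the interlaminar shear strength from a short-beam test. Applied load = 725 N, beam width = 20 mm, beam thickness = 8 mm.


ILSS = 3F/(4bh) = 3*725/(4*20*8) = 3.4 MPa

3.4 MPa


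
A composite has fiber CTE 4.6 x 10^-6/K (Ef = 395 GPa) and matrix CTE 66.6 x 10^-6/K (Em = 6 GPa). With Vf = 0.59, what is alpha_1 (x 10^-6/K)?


E1 = Ef*Vf + Em*(1-Vf) = 235.51
alpha_1 = (alpha_f*Ef*Vf + alpha_m*Em*(1-Vf))/E1 = 5.25 x 10^-6/K

5.25 x 10^-6/K


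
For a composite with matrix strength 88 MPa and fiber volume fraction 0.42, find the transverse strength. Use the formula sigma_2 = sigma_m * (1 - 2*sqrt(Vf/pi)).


factor = 1 - 2*sqrt(0.42/pi) = 0.2687
sigma_2 = 88 * 0.2687 = 23.65 MPa

23.65 MPa


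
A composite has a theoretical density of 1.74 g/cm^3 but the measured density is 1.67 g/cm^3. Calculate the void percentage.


Void% = (rho_theo - rho_actual)/rho_theo * 100 = (1.74 - 1.67)/1.74 * 100 = 4.02%

4.02%


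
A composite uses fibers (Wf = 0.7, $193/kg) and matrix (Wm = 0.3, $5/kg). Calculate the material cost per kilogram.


Cost = cost_f*Wf + cost_m*Wm = 193*0.7 + 5*0.3 = $136.6/kg

$136.6/kg


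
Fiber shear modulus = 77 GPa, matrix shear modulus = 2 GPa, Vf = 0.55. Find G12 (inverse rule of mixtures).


1/G12 = Vf/Gf + (1-Vf)/Gm = 0.55/77 + 0.45/2
G12 = 4.31 GPa

4.31 GPa


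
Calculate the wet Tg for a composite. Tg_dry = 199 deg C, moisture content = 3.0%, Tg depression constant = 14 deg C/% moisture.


Tg_wet = Tg_dry - k*moisture = 199 - 14*3.0 = 157.0 deg C

157.0 deg C


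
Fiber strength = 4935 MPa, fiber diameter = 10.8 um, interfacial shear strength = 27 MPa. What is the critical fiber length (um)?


Lc = sigma_f * d / (2 * tau_i) = 4935 * 10.8 / (2 * 27) = 987.0 um

987.0 um


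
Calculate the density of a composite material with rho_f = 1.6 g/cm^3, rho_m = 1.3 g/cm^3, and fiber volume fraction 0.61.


rho_c = rho_f*Vf + rho_m*(1-Vf) = 1.6*0.61 + 1.3*0.39 = 1.483 g/cm^3

1.483 g/cm^3


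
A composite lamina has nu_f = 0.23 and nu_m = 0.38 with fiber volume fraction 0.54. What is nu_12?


nu_12 = nu_f*Vf + nu_m*(1-Vf) = 0.23*0.54 + 0.38*0.46 = 0.299

0.299


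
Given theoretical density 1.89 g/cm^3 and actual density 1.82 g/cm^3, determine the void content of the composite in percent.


Void% = (rho_theo - rho_actual)/rho_theo * 100 = (1.89 - 1.82)/1.89 * 100 = 3.7%

3.7%


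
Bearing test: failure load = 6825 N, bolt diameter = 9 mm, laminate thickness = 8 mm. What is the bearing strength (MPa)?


sigma_br = F/(d*h) = 6825/(9*8) = 94.8 MPa

94.8 MPa


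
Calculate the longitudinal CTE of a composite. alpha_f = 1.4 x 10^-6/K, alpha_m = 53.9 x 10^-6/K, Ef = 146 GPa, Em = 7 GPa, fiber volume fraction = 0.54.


E1 = Ef*Vf + Em*(1-Vf) = 82.06
alpha_1 = (alpha_f*Ef*Vf + alpha_m*Em*(1-Vf))/E1 = 3.46 x 10^-6/K

3.46 x 10^-6/K


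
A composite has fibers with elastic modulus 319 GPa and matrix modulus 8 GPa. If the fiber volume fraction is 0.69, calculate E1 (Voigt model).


E1 = Ef*Vf + Em*(1-Vf) = 319*0.69 + 8*0.31 = 222.59 GPa

222.59 GPa


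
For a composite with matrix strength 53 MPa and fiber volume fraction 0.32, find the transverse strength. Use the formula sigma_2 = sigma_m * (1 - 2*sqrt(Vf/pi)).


factor = 1 - 2*sqrt(0.32/pi) = 0.3617
sigma_2 = 53 * 0.3617 = 19.17 MPa

19.17 MPa


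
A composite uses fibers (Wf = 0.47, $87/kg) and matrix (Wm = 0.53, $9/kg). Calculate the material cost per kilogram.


Cost = cost_f*Wf + cost_m*Wm = 87*0.47 + 9*0.53 = $45.66/kg

$45.66/kg


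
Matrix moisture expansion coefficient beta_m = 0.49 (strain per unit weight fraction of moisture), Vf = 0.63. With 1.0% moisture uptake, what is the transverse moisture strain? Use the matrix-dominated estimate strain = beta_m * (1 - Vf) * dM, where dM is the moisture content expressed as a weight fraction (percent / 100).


dM = 1.0/100 = 0.01
strain = beta_m * (1-Vf) * dM = 0.49 * 0.37 * 0.01 = 0.001813

0.001813


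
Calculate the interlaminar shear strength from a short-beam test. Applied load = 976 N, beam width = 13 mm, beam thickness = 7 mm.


ILSS = 3F/(4bh) = 3*976/(4*13*7) = 8.04 MPa

8.04 MPa


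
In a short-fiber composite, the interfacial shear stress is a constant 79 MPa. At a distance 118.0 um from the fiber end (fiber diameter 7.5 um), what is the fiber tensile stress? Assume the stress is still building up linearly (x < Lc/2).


Force balance: sigma_f * (pi*d^2/4) = tau * (pi*d) * x  ->  sigma_f = 4 * tau * x / d
sigma_f = 4 * 79 * 118.0 / 7.5 = 4971.7 MPa

4971.7 MPa


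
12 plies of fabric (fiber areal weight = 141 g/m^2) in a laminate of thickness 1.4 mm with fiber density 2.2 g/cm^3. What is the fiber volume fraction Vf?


Vf = n * FAW / (rho_f * h * 1000) = 12 * 141 / (2.2 * 1.4 * 1000) = 0.5494

0.5494


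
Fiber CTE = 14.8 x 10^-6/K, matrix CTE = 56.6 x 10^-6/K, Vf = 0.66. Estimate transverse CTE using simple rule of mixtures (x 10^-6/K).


alpha_2 = alpha_f*Vf + alpha_m*(1-Vf) = 14.8*0.66 + 56.6*0.34 = 29.0 x 10^-6/K

29.0 x 10^-6/K


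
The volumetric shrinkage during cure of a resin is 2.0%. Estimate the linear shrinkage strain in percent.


Linear shrinkage ≈ vol_shrink/3 = 2.0/3 = 0.667%

0.667%


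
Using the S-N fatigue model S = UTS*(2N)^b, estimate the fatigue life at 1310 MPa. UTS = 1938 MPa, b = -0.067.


N = 0.5 * (S/UTS)^(1/b) = 0.5 * (1310/1938)^(1/-0.067) = 172.7883 cycles

172.7883 cycles


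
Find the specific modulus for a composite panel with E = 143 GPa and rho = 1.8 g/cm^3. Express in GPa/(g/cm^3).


Specific stiffness = E/rho = 143/1.8 = 79.4 GPa/(g/cm^3)

79.4 GPa/(g/cm^3)


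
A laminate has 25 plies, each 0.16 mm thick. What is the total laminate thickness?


h = n * t_ply = 25 * 0.16 = 4.0 mm

4.0 mm


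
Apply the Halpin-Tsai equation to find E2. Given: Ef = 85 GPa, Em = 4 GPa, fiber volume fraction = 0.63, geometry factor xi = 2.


eta = (Ef/Em - 1)/(Ef/Em + xi) = (21.25 - 1)/(21.25 + 2) = 0.871
E2 = Em*(1+xi*eta*Vf)/(1-eta*Vf) = 18.59 GPa

18.59 GPa


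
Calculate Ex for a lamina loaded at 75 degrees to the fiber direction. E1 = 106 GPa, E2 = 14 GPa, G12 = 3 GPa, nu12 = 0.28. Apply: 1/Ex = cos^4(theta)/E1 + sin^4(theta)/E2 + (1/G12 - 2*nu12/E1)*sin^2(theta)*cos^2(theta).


cos^4(75) = 0.004487, sin^4(75) = 0.870513, sin^2(75)*cos^2(75) = 0.0625
1/G12 - 2*nu12/E1 = 1/3 - 2*0.28/106 = 0.32805 GPa^-1
1/Ex = 0.004487/106 + 0.870513/14 + 0.32805*0.0625 = 0.082725 GPa^-1
Ex = 12.09 GPa

12.09 GPa


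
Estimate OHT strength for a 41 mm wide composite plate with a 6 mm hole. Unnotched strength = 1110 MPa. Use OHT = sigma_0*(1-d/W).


OHT = sigma_0*(1-d/W) = 1110*(1-6/41) = 947.6 MPa

947.6 MPa


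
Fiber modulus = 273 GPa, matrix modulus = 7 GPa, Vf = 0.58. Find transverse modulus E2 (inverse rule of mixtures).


1/E2 = Vf/Ef + (1-Vf)/Em = 0.58/273 + 0.42/7
E2 = 16.1 GPa

16.1 GPa


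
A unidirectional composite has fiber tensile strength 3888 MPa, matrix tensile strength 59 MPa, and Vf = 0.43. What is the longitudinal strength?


sigma_1 = sigma_f*Vf + sigma_m*(1-Vf) = 3888*0.43 + 59*0.57 = 1705.5 MPa

1705.5 MPa


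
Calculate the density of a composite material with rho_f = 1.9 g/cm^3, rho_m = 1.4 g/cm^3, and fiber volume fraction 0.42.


rho_c = rho_f*Vf + rho_m*(1-Vf) = 1.9*0.42 + 1.4*0.58 = 1.61 g/cm^3

1.61 g/cm^3


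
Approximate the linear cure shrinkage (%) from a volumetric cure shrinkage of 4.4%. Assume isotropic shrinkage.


Linear shrinkage ≈ vol_shrink/3 = 4.4/3 = 1.467%

1.467%


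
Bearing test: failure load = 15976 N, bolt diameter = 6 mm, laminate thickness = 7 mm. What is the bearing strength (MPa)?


sigma_br = F/(d*h) = 15976/(6*7) = 380.4 MPa

380.4 MPa


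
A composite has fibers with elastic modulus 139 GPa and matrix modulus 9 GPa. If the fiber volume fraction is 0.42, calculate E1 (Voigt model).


E1 = Ef*Vf + Em*(1-Vf) = 139*0.42 + 9*0.58 = 63.6 GPa

63.6 GPa


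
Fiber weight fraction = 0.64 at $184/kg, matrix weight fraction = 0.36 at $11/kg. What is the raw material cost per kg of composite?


Cost = cost_f*Wf + cost_m*Wm = 184*0.64 + 11*0.36 = $121.72/kg

$121.72/kg


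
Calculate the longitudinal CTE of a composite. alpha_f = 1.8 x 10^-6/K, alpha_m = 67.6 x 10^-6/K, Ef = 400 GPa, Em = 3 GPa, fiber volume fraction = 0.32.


E1 = Ef*Vf + Em*(1-Vf) = 130.04
alpha_1 = (alpha_f*Ef*Vf + alpha_m*Em*(1-Vf))/E1 = 2.83 x 10^-6/K

2.83 x 10^-6/K


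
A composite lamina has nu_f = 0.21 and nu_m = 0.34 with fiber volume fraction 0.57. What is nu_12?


nu_12 = nu_f*Vf + nu_m*(1-Vf) = 0.21*0.57 + 0.34*0.43 = 0.2659

0.2659


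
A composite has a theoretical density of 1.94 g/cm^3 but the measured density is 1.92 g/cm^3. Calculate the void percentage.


Void% = (rho_theo - rho_actual)/rho_theo * 100 = (1.94 - 1.92)/1.94 * 100 = 1.03%

1.03%


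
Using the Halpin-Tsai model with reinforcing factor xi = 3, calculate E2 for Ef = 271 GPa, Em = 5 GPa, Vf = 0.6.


eta = (Ef/Em - 1)/(Ef/Em + xi) = (54.2 - 1)/(54.2 + 3) = 0.9301
E2 = Em*(1+xi*eta*Vf)/(1-eta*Vf) = 30.25 GPa

30.25 GPa


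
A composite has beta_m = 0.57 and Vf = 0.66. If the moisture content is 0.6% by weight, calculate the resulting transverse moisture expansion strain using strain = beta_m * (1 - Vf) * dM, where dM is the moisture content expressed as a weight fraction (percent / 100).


dM = 0.6/100 = 0.006
strain = beta_m * (1-Vf) * dM = 0.57 * 0.34 * 0.006 = 0.0011628

0.0011628


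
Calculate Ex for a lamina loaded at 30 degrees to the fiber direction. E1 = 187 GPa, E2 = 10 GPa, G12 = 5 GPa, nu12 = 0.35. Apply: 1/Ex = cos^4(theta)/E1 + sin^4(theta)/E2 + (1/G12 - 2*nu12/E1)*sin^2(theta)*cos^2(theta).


cos^4(30) = 0.5625, sin^4(30) = 0.0625, sin^2(30)*cos^2(30) = 0.1875
1/G12 - 2*nu12/E1 = 1/5 - 2*0.35/187 = 0.196257 GPa^-1
1/Ex = 0.5625/187 + 0.0625/10 + 0.196257*0.1875 = 0.0460562 GPa^-1
Ex = 21.71 GPa

21.71 GPa


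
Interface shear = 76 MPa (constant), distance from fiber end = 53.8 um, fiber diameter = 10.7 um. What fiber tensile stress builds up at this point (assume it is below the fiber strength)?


Force balance: sigma_f * (pi*d^2/4) = tau * (pi*d) * x  ->  sigma_f = 4 * tau * x / d
sigma_f = 4 * 76 * 53.8 / 10.7 = 1528.5 MPa

1528.5 MPa


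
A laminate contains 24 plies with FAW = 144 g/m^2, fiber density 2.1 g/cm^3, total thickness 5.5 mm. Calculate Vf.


Vf = n * FAW / (rho_f * h * 1000) = 24 * 144 / (2.1 * 5.5 * 1000) = 0.2992

0.2992


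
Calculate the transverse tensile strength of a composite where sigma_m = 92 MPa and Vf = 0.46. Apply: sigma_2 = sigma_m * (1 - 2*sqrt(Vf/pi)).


factor = 1 - 2*sqrt(0.46/pi) = 0.2347
sigma_2 = 92 * 0.2347 = 21.59 MPa

21.59 MPa


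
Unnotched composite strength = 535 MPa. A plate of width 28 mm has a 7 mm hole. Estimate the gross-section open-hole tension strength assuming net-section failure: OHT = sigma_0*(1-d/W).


OHT = sigma_0*(1-d/W) = 535*(1-7/28) = 401.3 MPa

401.3 MPa


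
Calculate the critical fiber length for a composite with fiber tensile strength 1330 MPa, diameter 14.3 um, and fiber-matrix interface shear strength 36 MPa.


Lc = sigma_f * d / (2 * tau_i) = 1330 * 14.3 / (2 * 36) = 264.2 um

264.2 um


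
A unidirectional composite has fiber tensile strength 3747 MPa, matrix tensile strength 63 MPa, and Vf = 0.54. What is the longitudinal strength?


sigma_1 = sigma_f*Vf + sigma_m*(1-Vf) = 3747*0.54 + 63*0.46 = 2052.4 MPa

2052.4 MPa


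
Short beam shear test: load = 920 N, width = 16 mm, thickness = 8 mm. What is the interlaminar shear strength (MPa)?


ILSS = 3F/(4bh) = 3*920/(4*16*8) = 5.39 MPa

5.39 MPa


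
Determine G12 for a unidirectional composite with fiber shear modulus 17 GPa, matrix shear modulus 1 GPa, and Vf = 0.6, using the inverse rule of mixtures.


1/G12 = Vf/Gf + (1-Vf)/Gm = 0.6/17 + 0.4/1
G12 = 2.3 GPa

2.3 GPa


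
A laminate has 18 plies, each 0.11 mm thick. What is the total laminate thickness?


h = n * t_ply = 18 * 0.11 = 1.98 mm

1.98 mm


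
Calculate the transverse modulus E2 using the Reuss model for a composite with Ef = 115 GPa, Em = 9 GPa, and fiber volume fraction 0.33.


1/E2 = Vf/Ef + (1-Vf)/Em = 0.33/115 + 0.67/9
E2 = 12.93 GPa

12.93 GPa


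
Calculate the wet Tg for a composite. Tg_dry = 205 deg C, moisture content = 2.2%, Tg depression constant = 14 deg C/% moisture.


Tg_wet = Tg_dry - k*moisture = 205 - 14*2.2 = 174.2 deg C

174.2 deg C


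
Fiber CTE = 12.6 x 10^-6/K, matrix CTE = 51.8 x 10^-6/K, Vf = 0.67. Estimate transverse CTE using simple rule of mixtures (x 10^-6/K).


alpha_2 = alpha_f*Vf + alpha_m*(1-Vf) = 12.6*0.67 + 51.8*0.33 = 25.5 x 10^-6/K

25.5 x 10^-6/K


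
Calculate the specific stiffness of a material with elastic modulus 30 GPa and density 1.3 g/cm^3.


Specific stiffness = E/rho = 30/1.3 = 23.1 GPa/(g/cm^3)

23.1 GPa/(g/cm^3)


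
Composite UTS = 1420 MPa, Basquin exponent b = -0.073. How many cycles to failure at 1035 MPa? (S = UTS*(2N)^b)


N = 0.5 * (S/UTS)^(1/b) = 0.5 * (1035/1420)^(1/-0.073) = 38.0583 cycles

38.0583 cycles


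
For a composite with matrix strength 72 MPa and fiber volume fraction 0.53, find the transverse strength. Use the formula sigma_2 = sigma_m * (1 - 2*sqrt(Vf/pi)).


factor = 1 - 2*sqrt(0.53/pi) = 0.1785
sigma_2 = 72 * 0.1785 = 12.85 MPa

12.85 MPa


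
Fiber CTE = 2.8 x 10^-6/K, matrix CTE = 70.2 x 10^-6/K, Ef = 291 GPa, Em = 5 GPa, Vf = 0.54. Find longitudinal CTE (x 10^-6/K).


E1 = Ef*Vf + Em*(1-Vf) = 159.44
alpha_1 = (alpha_f*Ef*Vf + alpha_m*Em*(1-Vf))/E1 = 3.77 x 10^-6/K

3.77 x 10^-6/K


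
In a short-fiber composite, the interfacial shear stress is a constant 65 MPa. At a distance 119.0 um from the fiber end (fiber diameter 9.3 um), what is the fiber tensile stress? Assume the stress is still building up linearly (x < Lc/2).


Force balance: sigma_f * (pi*d^2/4) = tau * (pi*d) * x  ->  sigma_f = 4 * tau * x / d
sigma_f = 4 * 65 * 119.0 / 9.3 = 3326.9 MPa

3326.9 MPa


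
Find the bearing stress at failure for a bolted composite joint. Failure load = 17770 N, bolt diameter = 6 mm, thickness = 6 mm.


sigma_br = F/(d*h) = 17770/(6*6) = 493.6 MPa

493.6 MPa


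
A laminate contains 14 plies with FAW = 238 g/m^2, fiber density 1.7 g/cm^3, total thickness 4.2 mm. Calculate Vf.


Vf = n * FAW / (rho_f * h * 1000) = 14 * 238 / (1.7 * 4.2 * 1000) = 0.4667

0.4667


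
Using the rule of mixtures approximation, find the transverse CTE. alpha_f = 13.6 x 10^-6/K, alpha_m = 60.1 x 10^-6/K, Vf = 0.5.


alpha_2 = alpha_f*Vf + alpha_m*(1-Vf) = 13.6*0.5 + 60.1*0.5 = 36.9 x 10^-6/K

36.9 x 10^-6/K


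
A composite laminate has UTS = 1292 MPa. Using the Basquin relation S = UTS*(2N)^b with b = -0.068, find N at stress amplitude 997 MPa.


N = 0.5 * (S/UTS)^(1/b) = 0.5 * (997/1292)^(1/-0.068) = 22.6137 cycles

22.6137 cycles


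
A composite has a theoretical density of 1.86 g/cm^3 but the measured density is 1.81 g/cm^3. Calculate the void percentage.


Void% = (rho_theo - rho_actual)/rho_theo * 100 = (1.86 - 1.81)/1.86 * 100 = 2.69%

2.69%


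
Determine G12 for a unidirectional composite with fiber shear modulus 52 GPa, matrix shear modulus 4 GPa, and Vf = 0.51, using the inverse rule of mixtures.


1/G12 = Vf/Gf + (1-Vf)/Gm = 0.51/52 + 0.49/4
G12 = 7.56 GPa

7.56 GPa


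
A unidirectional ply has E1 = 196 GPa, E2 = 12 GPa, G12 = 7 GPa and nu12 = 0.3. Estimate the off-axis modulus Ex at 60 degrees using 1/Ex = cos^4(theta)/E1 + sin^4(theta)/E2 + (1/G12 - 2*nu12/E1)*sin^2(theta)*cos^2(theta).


cos^4(60) = 0.0625, sin^4(60) = 0.5625, sin^2(60)*cos^2(60) = 0.1875
1/G12 - 2*nu12/E1 = 1/7 - 2*0.3/196 = 0.139796 GPa^-1
1/Ex = 0.0625/196 + 0.5625/12 + 0.139796*0.1875 = 0.0734056 GPa^-1
Ex = 13.62 GPa

13.62 GPa


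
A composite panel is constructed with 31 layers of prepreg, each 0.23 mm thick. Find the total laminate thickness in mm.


h = n * t_ply = 31 * 0.23 = 7.13 mm

7.13 mm


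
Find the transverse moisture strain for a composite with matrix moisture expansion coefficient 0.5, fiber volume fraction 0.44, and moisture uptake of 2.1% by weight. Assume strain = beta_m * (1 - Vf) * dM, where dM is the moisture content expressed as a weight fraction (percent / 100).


dM = 2.1/100 = 0.021
strain = beta_m * (1-Vf) * dM = 0.5 * 0.56 * 0.021 = 0.00588

0.00588


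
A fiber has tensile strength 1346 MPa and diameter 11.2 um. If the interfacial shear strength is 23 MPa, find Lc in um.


Lc = sigma_f * d / (2 * tau_i) = 1346 * 11.2 / (2 * 23) = 327.7 um

327.7 um


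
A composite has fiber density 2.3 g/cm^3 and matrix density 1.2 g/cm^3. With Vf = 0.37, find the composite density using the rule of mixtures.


rho_c = rho_f*Vf + rho_m*(1-Vf) = 2.3*0.37 + 1.2*0.63 = 1.607 g/cm^3

1.607 g/cm^3


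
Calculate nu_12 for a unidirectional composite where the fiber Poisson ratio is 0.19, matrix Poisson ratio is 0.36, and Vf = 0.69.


nu_12 = nu_f*Vf + nu_m*(1-Vf) = 0.19*0.69 + 0.36*0.31 = 0.2427

0.2427


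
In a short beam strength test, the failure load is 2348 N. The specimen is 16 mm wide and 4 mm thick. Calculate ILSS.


ILSS = 3F/(4bh) = 3*2348/(4*16*4) = 27.52 MPa

27.52 MPa


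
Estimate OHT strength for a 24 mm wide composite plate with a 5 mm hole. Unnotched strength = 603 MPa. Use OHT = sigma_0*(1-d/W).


OHT = sigma_0*(1-d/W) = 603*(1-5/24) = 477.4 MPa

477.4 MPa


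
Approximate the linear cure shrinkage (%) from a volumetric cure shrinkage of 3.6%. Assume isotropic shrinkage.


Linear shrinkage ≈ vol_shrink/3 = 3.6/3 = 1.2%

1.2%


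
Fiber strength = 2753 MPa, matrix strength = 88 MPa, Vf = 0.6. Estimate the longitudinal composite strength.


sigma_1 = sigma_f*Vf + sigma_m*(1-Vf) = 2753*0.6 + 88*0.4 = 1687.0 MPa

1687.0 MPa


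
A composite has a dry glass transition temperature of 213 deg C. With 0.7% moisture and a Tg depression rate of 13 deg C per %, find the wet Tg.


Tg_wet = Tg_dry - k*moisture = 213 - 13*0.7 = 203.9 deg C

203.9 deg C


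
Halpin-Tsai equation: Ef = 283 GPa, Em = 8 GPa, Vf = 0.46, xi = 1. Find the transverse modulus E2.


eta = (Ef/Em - 1)/(Ef/Em + xi) = (35.375 - 1)/(35.375 + 1) = 0.945
E2 = Em*(1+xi*eta*Vf)/(1-eta*Vf) = 20.3 GPa

20.3 GPa


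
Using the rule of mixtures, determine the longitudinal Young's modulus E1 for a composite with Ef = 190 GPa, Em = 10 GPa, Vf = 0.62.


E1 = Ef*Vf + Em*(1-Vf) = 190*0.62 + 10*0.38 = 121.6 GPa

121.6 GPa


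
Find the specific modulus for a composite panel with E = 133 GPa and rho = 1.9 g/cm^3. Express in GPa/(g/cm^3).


Specific stiffness = E/rho = 133/1.9 = 70.0 GPa/(g/cm^3)

70.0 GPa/(g/cm^3)


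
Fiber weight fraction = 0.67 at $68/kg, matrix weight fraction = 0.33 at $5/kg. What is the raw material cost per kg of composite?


Cost = cost_f*Wf + cost_m*Wm = 68*0.67 + 5*0.33 = $47.21/kg

$47.21/kg


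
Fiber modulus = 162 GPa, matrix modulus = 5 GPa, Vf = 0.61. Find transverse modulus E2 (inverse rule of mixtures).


1/E2 = Vf/Ef + (1-Vf)/Em = 0.61/162 + 0.39/5
E2 = 12.23 GPa

12.23 GPa


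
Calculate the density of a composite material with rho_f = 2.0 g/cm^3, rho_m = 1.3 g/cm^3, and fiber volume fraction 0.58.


rho_c = rho_f*Vf + rho_m*(1-Vf) = 2.0*0.58 + 1.3*0.42 = 1.706 g/cm^3

1.706 g/cm^3


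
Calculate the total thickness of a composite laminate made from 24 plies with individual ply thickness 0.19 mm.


h = n * t_ply = 24 * 0.19 = 4.56 mm

4.56 mm


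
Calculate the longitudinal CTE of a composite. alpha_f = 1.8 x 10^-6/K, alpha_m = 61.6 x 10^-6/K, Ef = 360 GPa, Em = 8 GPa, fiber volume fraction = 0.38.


E1 = Ef*Vf + Em*(1-Vf) = 141.76
alpha_1 = (alpha_f*Ef*Vf + alpha_m*Em*(1-Vf))/E1 = 3.89 x 10^-6/K

3.89 x 10^-6/K


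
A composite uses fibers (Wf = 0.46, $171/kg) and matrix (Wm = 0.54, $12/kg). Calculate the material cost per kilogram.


Cost = cost_f*Wf + cost_m*Wm = 171*0.46 + 12*0.54 = $85.14/kg

$85.14/kg


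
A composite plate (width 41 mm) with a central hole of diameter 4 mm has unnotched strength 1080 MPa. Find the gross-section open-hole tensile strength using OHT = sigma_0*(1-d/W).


OHT = sigma_0*(1-d/W) = 1080*(1-4/41) = 974.6 MPa

974.6 MPa


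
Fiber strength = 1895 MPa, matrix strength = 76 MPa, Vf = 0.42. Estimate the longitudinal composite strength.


sigma_1 = sigma_f*Vf + sigma_m*(1-Vf) = 1895*0.42 + 76*0.58 = 840.0 MPa

840.0 MPa


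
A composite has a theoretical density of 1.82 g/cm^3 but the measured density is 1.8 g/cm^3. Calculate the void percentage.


Void% = (rho_theo - rho_actual)/rho_theo * 100 = (1.82 - 1.8)/1.82 * 100 = 1.1%

1.1%


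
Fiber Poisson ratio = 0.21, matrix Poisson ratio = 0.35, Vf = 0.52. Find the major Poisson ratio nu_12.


nu_12 = nu_f*Vf + nu_m*(1-Vf) = 0.21*0.52 + 0.35*0.48 = 0.2772

0.2772


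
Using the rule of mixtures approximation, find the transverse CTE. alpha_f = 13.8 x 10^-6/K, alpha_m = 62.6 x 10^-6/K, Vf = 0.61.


alpha_2 = alpha_f*Vf + alpha_m*(1-Vf) = 13.8*0.61 + 62.6*0.39 = 32.8 x 10^-6/K

32.8 x 10^-6/K


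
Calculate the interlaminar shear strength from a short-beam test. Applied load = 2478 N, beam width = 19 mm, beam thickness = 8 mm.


ILSS = 3F/(4bh) = 3*2478/(4*19*8) = 12.23 MPa

12.23 MPa


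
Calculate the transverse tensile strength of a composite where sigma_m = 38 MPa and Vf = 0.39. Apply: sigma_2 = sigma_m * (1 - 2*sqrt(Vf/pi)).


factor = 1 - 2*sqrt(0.39/pi) = 0.2953
sigma_2 = 38 * 0.2953 = 11.22 MPa

11.22 MPa


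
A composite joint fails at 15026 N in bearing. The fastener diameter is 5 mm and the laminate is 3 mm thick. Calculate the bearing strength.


sigma_br = F/(d*h) = 15026/(5*3) = 1001.7 MPa

1001.7 MPa


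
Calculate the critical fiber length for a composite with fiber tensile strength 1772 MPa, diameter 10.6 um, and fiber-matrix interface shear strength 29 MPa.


Lc = sigma_f * d / (2 * tau_i) = 1772 * 10.6 / (2 * 29) = 323.8 um

323.8 um


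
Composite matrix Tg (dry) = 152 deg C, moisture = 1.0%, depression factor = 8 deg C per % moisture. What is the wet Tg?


Tg_wet = Tg_dry - k*moisture = 152 - 8*1.0 = 144.0 deg C

144.0 deg C


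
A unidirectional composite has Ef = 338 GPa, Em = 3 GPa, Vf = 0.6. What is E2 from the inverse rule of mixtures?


1/E2 = Vf/Ef + (1-Vf)/Em = 0.6/338 + 0.4/3
E2 = 7.4 GPa

7.4 GPa


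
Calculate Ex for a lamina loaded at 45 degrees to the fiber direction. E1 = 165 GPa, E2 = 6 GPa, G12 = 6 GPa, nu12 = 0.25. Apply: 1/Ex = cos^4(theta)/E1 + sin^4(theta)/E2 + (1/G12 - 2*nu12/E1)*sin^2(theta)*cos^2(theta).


cos^4(45) = 0.25, sin^4(45) = 0.25, sin^2(45)*cos^2(45) = 0.25
1/G12 - 2*nu12/E1 = 1/6 - 2*0.25/165 = 0.163636 GPa^-1
1/Ex = 0.25/165 + 0.25/6 + 0.163636*0.25 = 0.0840909 GPa^-1
Ex = 11.89 GPa

11.89 GPa


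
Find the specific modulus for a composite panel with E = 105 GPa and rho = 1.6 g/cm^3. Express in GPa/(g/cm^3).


Specific stiffness = E/rho = 105/1.6 = 65.6 GPa/(g/cm^3)

65.6 GPa/(g/cm^3)


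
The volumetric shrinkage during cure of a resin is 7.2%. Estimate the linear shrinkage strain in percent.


Linear shrinkage ≈ vol_shrink/3 = 7.2/3 = 2.4%

2.4%


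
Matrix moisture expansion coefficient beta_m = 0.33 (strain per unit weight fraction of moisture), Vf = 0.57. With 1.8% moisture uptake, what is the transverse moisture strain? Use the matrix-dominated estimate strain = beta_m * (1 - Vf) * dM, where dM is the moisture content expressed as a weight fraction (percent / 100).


dM = 1.8/100 = 0.018
strain = beta_m * (1-Vf) * dM = 0.33 * 0.43 * 0.018 = 0.0025542

0.0025542


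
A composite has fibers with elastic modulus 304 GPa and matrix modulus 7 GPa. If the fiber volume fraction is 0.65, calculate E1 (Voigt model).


E1 = Ef*Vf + Em*(1-Vf) = 304*0.65 + 7*0.35 = 200.05 GPa

200.05 GPa


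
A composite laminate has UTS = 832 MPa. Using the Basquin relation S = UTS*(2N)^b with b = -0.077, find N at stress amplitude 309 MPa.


N = 0.5 * (S/UTS)^(1/b) = 0.5 * (309/832)^(1/-0.077) = 192986.2900 cycles

192986.2900 cycles


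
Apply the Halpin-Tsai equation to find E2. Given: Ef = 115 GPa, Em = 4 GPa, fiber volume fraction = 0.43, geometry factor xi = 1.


eta = (Ef/Em - 1)/(Ef/Em + xi) = (28.75 - 1)/(28.75 + 1) = 0.9328
E2 = Em*(1+xi*eta*Vf)/(1-eta*Vf) = 9.36 GPa

9.36 GPa


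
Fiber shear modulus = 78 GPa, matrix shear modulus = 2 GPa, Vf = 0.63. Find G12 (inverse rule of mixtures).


1/G12 = Vf/Gf + (1-Vf)/Gm = 0.63/78 + 0.37/2
G12 = 5.18 GPa

5.18 GPa


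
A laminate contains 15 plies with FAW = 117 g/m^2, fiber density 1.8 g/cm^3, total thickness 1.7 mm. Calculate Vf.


Vf = n * FAW / (rho_f * h * 1000) = 15 * 117 / (1.8 * 1.7 * 1000) = 0.5735

0.5735


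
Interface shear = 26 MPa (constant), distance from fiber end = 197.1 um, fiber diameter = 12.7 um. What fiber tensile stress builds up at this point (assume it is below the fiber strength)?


Force balance: sigma_f * (pi*d^2/4) = tau * (pi*d) * x  ->  sigma_f = 4 * tau * x / d
sigma_f = 4 * 26 * 197.1 / 12.7 = 1614.0 MPa

1614.0 MPa


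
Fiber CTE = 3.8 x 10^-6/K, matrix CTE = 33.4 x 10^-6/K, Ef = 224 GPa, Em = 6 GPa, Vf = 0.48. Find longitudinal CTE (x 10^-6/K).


E1 = Ef*Vf + Em*(1-Vf) = 110.64
alpha_1 = (alpha_f*Ef*Vf + alpha_m*Em*(1-Vf))/E1 = 4.63 x 10^-6/K

4.63 x 10^-6/K


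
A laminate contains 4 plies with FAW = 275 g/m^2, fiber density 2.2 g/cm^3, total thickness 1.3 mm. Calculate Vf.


Vf = n * FAW / (rho_f * h * 1000) = 4 * 275 / (2.2 * 1.3 * 1000) = 0.3846

0.3846


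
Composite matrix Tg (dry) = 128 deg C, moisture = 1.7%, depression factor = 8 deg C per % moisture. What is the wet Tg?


Tg_wet = Tg_dry - k*moisture = 128 - 8*1.7 = 114.4 deg C

114.4 deg C


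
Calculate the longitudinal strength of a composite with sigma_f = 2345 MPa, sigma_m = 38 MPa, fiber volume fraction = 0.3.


sigma_1 = sigma_f*Vf + sigma_m*(1-Vf) = 2345*0.3 + 38*0.7 = 730.1 MPa

730.1 MPa


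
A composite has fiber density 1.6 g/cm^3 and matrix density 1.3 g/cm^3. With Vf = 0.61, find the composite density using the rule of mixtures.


rho_c = rho_f*Vf + rho_m*(1-Vf) = 1.6*0.61 + 1.3*0.39 = 1.483 g/cm^3

1.483 g/cm^3


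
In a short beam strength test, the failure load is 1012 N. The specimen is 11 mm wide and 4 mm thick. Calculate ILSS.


ILSS = 3F/(4bh) = 3*1012/(4*11*4) = 17.25 MPa

17.25 MPa


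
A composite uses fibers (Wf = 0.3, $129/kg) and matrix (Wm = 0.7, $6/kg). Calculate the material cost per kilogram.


Cost = cost_f*Wf + cost_m*Wm = 129*0.3 + 6*0.7 = $42.9/kg

$42.9/kg


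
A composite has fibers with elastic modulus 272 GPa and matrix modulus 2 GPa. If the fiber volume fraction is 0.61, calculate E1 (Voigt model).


E1 = Ef*Vf + Em*(1-Vf) = 272*0.61 + 2*0.39 = 166.7 GPa

166.7 GPa


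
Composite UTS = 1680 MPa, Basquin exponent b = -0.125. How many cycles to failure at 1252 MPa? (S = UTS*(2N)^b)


N = 0.5 * (S/UTS)^(1/b) = 0.5 * (1252/1680)^(1/-0.125) = 5.2554 cycles

5.2554 cycles


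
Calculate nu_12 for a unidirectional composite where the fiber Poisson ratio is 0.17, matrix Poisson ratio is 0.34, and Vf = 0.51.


nu_12 = nu_f*Vf + nu_m*(1-Vf) = 0.17*0.51 + 0.34*0.49 = 0.2533

0.2533


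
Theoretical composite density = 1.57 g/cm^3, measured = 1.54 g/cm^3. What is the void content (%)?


Void% = (rho_theo - rho_actual)/rho_theo * 100 = (1.57 - 1.54)/1.57 * 100 = 1.91%

1.91%


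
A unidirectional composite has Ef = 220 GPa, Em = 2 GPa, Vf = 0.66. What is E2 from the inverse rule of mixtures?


1/E2 = Vf/Ef + (1-Vf)/Em = 0.66/220 + 0.34/2
E2 = 5.78 GPa

5.78 GPa


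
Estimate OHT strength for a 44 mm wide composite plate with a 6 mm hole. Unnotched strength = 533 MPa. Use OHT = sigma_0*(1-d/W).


OHT = sigma_0*(1-d/W) = 533*(1-6/44) = 460.3 MPa

460.3 MPa


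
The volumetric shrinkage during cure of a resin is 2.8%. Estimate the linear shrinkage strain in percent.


Linear shrinkage ≈ vol_shrink/3 = 2.8/3 = 0.933%

0.933%


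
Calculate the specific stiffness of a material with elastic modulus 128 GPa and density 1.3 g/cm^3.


Specific stiffness = E/rho = 128/1.3 = 98.5 GPa/(g/cm^3)

98.5 GPa/(g/cm^3)


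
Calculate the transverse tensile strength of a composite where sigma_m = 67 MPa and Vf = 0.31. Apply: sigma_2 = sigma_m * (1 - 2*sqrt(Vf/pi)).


factor = 1 - 2*sqrt(0.31/pi) = 0.3717
sigma_2 = 67 * 0.3717 = 24.91 MPa

24.91 MPa


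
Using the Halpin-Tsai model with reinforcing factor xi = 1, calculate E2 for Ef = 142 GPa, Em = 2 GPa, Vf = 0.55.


eta = (Ef/Em - 1)/(Ef/Em + xi) = (71.0 - 1)/(71.0 + 1) = 0.9722
E2 = Em*(1+xi*eta*Vf)/(1-eta*Vf) = 6.6 GPa

6.6 GPa


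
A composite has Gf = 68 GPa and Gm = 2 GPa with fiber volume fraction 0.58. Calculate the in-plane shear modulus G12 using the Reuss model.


1/G12 = Vf/Gf + (1-Vf)/Gm = 0.58/68 + 0.42/2
G12 = 4.58 GPa

4.58 GPa


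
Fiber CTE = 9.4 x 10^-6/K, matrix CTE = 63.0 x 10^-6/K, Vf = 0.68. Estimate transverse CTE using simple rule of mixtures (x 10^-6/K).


alpha_2 = alpha_f*Vf + alpha_m*(1-Vf) = 9.4*0.68 + 63.0*0.32 = 26.6 x 10^-6/K

26.6 x 10^-6/K


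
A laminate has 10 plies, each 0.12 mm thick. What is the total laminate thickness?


h = n * t_ply = 10 * 0.12 = 1.2 mm

1.2 mm


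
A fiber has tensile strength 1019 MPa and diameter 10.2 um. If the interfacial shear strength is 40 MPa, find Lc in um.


Lc = sigma_f * d / (2 * tau_i) = 1019 * 10.2 / (2 * 40) = 129.9 um

129.9 um


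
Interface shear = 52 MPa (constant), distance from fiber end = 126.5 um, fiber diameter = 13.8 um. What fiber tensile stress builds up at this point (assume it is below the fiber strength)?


Force balance: sigma_f * (pi*d^2/4) = tau * (pi*d) * x  ->  sigma_f = 4 * tau * x / d
sigma_f = 4 * 52 * 126.5 / 13.8 = 1906.7 MPa

1906.7 MPa


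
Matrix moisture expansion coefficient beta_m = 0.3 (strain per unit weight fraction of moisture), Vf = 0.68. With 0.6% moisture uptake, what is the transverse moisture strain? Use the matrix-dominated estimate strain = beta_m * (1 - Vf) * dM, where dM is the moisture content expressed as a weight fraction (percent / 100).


dM = 0.6/100 = 0.006
strain = beta_m * (1-Vf) * dM = 0.3 * 0.32 * 0.006 = 0.000576

0.000576


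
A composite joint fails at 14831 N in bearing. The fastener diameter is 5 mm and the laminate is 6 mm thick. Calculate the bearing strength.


sigma_br = F/(d*h) = 14831/(5*6) = 494.4 MPa

494.4 MPa


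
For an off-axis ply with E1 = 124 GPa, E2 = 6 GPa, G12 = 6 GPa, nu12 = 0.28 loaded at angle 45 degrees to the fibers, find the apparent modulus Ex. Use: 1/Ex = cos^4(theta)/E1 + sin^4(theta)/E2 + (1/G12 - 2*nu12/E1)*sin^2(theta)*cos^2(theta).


cos^4(45) = 0.25, sin^4(45) = 0.25, sin^2(45)*cos^2(45) = 0.25
1/G12 - 2*nu12/E1 = 1/6 - 2*0.28/124 = 0.162151 GPa^-1
1/Ex = 0.25/124 + 0.25/6 + 0.162151*0.25 = 0.0842204 GPa^-1
Ex = 11.87 GPa

11.87 GPa


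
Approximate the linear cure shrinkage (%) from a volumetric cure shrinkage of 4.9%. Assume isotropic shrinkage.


Linear shrinkage ≈ vol_shrink/3 = 4.9/3 = 1.633%

1.633%


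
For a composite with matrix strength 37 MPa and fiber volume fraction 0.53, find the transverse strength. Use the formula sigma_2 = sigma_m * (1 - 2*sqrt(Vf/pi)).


factor = 1 - 2*sqrt(0.53/pi) = 0.1785
sigma_2 = 37 * 0.1785 = 6.61 MPa

6.61 MPa


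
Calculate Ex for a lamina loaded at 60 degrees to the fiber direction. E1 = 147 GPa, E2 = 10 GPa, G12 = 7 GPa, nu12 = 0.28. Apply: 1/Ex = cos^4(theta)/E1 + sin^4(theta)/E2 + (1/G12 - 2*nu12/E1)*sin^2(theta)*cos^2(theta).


cos^4(60) = 0.0625, sin^4(60) = 0.5625, sin^2(60)*cos^2(60) = 0.1875
1/G12 - 2*nu12/E1 = 1/7 - 2*0.28/147 = 0.139048 GPa^-1
1/Ex = 0.0625/147 + 0.5625/10 + 0.139048*0.1875 = 0.0827466 GPa^-1
Ex = 12.09 GPa

12.09 GPa


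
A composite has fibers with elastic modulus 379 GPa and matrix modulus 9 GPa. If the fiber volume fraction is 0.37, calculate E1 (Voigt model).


E1 = Ef*Vf + Em*(1-Vf) = 379*0.37 + 9*0.63 = 145.9 GPa

145.9 GPa


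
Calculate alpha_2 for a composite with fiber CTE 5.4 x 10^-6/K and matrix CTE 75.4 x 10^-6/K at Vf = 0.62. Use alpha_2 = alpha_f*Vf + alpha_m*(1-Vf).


alpha_2 = alpha_f*Vf + alpha_m*(1-Vf) = 5.4*0.62 + 75.4*0.38 = 32.0 x 10^-6/K

32.0 x 10^-6/K


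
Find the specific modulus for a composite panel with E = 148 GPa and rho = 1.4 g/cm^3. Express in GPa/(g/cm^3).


Specific stiffness = E/rho = 148/1.4 = 105.7 GPa/(g/cm^3)

105.7 GPa/(g/cm^3)


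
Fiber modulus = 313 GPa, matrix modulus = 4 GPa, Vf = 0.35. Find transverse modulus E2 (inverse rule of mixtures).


1/E2 = Vf/Ef + (1-Vf)/Em = 0.35/313 + 0.65/4
E2 = 6.11 GPa

6.11 GPa


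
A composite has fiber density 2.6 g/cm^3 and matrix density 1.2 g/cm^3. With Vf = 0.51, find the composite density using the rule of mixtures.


rho_c = rho_f*Vf + rho_m*(1-Vf) = 2.6*0.51 + 1.2*0.49 = 1.914 g/cm^3

1.914 g/cm^3


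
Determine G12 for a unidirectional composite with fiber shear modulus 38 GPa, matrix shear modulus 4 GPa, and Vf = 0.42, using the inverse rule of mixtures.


1/G12 = Vf/Gf + (1-Vf)/Gm = 0.42/38 + 0.58/4
G12 = 6.41 GPa

6.41 GPa


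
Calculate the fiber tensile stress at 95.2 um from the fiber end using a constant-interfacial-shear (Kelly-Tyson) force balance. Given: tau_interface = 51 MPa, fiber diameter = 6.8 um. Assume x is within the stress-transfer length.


Force balance: sigma_f * (pi*d^2/4) = tau * (pi*d) * x  ->  sigma_f = 4 * tau * x / d
sigma_f = 4 * 51 * 95.2 / 6.8 = 2856.0 MPa

2856.0 MPa


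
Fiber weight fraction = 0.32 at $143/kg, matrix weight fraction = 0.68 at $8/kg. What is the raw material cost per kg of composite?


Cost = cost_f*Wf + cost_m*Wm = 143*0.32 + 8*0.68 = $51.2/kg

$51.2/kg


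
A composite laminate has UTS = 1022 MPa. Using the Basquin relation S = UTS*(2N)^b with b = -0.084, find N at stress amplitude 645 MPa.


N = 0.5 * (S/UTS)^(1/b) = 0.5 * (645/1022)^(1/-0.084) = 119.8469 cycles

119.8469 cycles


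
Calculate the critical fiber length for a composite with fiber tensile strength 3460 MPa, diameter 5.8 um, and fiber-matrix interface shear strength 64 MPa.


Lc = sigma_f * d / (2 * tau_i) = 3460 * 5.8 / (2 * 64) = 156.8 um

156.8 um


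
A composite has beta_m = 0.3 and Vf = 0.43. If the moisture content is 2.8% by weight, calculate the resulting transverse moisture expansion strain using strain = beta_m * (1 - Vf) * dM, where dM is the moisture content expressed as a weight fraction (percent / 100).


dM = 2.8/100 = 0.028
strain = beta_m * (1-Vf) * dM = 0.3 * 0.57 * 0.028 = 0.004788

0.004788


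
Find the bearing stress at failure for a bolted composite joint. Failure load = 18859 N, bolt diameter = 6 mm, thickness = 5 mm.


sigma_br = F/(d*h) = 18859/(6*5) = 628.6 MPa

628.6 MPa


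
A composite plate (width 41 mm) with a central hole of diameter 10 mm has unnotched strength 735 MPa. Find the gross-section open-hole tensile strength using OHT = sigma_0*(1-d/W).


OHT = sigma_0*(1-d/W) = 735*(1-10/41) = 555.7 MPa

555.7 MPa


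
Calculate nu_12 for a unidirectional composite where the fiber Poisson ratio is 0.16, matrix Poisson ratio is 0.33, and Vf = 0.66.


nu_12 = nu_f*Vf + nu_m*(1-Vf) = 0.16*0.66 + 0.33*0.34 = 0.2178

0.2178


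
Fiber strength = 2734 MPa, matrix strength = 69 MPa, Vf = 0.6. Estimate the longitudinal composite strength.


sigma_1 = sigma_f*Vf + sigma_m*(1-Vf) = 2734*0.6 + 69*0.4 = 1668.0 MPa

1668.0 MPa


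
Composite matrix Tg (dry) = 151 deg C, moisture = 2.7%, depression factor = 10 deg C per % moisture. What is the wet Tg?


Tg_wet = Tg_dry - k*moisture = 151 - 10*2.7 = 124.0 deg C

124.0 deg C


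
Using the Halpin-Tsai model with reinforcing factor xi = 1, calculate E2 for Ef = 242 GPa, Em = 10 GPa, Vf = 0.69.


eta = (Ef/Em - 1)/(Ef/Em + xi) = (24.2 - 1)/(24.2 + 1) = 0.9206
E2 = Em*(1+xi*eta*Vf)/(1-eta*Vf) = 44.83 GPa

44.83 GPa


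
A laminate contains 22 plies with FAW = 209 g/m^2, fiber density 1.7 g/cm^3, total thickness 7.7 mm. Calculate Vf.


Vf = n * FAW / (rho_f * h * 1000) = 22 * 209 / (1.7 * 7.7 * 1000) = 0.3513

0.3513


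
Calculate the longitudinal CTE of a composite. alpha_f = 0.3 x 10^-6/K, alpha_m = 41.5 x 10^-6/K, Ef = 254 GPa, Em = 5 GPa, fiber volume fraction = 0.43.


E1 = Ef*Vf + Em*(1-Vf) = 112.07
alpha_1 = (alpha_f*Ef*Vf + alpha_m*Em*(1-Vf))/E1 = 1.35 x 10^-6/K

1.35 x 10^-6/K


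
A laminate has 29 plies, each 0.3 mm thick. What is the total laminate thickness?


h = n * t_ply = 29 * 0.3 = 8.7 mm

8.7 mm


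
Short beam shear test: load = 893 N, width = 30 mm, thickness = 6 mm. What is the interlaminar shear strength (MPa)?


ILSS = 3F/(4bh) = 3*893/(4*30*6) = 3.72 MPa

3.72 MPa


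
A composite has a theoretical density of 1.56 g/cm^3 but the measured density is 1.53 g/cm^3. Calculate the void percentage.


Void% = (rho_theo - rho_actual)/rho_theo * 100 = (1.56 - 1.53)/1.56 * 100 = 1.92%

1.92%


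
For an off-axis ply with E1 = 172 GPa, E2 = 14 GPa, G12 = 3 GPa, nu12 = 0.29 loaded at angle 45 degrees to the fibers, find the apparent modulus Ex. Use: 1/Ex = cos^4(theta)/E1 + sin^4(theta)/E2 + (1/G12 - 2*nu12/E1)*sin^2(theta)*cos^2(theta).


cos^4(45) = 0.25, sin^4(45) = 0.25, sin^2(45)*cos^2(45) = 0.25
1/G12 - 2*nu12/E1 = 1/3 - 2*0.29/172 = 0.329961 GPa^-1
1/Ex = 0.25/172 + 0.25/14 + 0.329961*0.25 = 0.1018009 GPa^-1
Ex = 9.82 GPa

9.82 GPa


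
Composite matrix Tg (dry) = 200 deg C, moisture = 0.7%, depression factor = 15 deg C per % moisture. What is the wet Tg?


Tg_wet = Tg_dry - k*moisture = 200 - 15*0.7 = 189.5 deg C

189.5 deg C


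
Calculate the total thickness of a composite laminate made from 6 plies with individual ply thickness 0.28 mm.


h = n * t_ply = 6 * 0.28 = 1.68 mm

1.68 mm


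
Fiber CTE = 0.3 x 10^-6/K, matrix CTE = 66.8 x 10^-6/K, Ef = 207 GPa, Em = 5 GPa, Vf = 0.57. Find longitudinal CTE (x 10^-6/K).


E1 = Ef*Vf + Em*(1-Vf) = 120.14
alpha_1 = (alpha_f*Ef*Vf + alpha_m*Em*(1-Vf))/E1 = 1.49 x 10^-6/K

1.49 x 10^-6/K


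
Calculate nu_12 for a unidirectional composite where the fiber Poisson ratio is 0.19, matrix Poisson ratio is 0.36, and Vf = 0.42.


nu_12 = nu_f*Vf + nu_m*(1-Vf) = 0.19*0.42 + 0.36*0.58 = 0.2886

0.2886


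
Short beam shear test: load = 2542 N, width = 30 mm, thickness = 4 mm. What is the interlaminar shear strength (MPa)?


ILSS = 3F/(4bh) = 3*2542/(4*30*4) = 15.89 MPa

15.89 MPa
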